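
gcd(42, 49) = 7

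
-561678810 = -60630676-501048134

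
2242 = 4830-2588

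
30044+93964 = 124008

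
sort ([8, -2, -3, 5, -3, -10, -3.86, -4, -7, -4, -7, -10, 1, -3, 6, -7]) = [-10, -10, -7, -7, -7, -4, -4, -3.86, -3, -3, -3, -2, 1, 5, 6, 8]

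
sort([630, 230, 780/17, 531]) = [780/17, 230, 531, 630]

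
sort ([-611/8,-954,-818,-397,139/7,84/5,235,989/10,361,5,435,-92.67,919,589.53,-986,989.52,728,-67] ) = [-986,-954,-818,-397,-92.67,-611/8,-67,5,84/5,139/7,989/10,235,361,435,589.53,728,919,989.52] 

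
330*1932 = 637560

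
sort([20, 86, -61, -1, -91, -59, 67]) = [-91, -61, -59, -1, 20, 67, 86]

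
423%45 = 18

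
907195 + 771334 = 1678529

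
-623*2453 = -1528219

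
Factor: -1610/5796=-1*2^(-1)*3^(-2)*5^1=-5/18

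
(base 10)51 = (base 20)2b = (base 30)1l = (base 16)33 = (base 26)1p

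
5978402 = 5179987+798415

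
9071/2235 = 4 + 131/2235 ≈ 4.06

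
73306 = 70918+2388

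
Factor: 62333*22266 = 2^1*3^2*83^1*751^1*1237^1 = 1387906578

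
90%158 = 90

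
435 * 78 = 33930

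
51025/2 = 25512 + 1/2 = 25512.50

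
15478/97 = 159 + 55/97 ≈ 159.57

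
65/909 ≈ 0.0715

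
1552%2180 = 1552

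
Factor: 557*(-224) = -1*2^5*7^1*557^1 = -124768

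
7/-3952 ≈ -0.00177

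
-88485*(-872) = 77158920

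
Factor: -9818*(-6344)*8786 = 2^5*13^1*23^1*61^1*191^1*4909^1 = 547239454112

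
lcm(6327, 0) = 0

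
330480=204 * 1620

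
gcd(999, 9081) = 9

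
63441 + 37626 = 101067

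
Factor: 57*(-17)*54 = -1*2^1*3^4*17^1*19^1 = -52326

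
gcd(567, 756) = 189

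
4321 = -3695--8016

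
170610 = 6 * 28435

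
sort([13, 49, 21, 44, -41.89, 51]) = [-41.89, 13, 21, 44, 49, 51]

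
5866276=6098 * 962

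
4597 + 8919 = 13516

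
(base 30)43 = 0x7b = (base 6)323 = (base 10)123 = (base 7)234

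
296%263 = 33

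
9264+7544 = 16808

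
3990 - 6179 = -2189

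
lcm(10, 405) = 810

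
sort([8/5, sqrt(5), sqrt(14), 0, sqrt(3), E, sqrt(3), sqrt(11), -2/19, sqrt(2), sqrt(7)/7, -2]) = [-2, -2/19, 0, sqrt(7)/7, sqrt(2), 8/5, sqrt(3), sqrt(3), sqrt(5), E, sqrt(11), sqrt(14)]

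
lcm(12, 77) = 924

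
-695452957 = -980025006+284572049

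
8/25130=4/12565 ≈ 0.000318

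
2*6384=12768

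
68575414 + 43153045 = 111728459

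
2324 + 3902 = 6226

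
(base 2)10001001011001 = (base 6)104413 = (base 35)768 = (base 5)240133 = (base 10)8793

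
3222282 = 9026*357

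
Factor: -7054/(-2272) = 2^(-4) * 71^(-1) * 3527^1 = 3527/1136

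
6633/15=2211/5=442.20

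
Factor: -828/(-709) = 2^2*3^2*23^1*709^(-1)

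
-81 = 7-88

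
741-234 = 507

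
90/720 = 1/8 = 0.125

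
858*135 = 115830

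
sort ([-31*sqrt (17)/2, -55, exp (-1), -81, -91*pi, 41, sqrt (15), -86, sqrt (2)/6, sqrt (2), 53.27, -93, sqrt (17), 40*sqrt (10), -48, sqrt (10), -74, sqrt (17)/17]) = [-91*pi, -93, -86, -81, -74, -31*sqrt (17)/2, -55, -48, sqrt (2)/6, sqrt (17)/17, exp (-1), sqrt (2), sqrt (10), sqrt (15), sqrt (17), 41, 53.27, 40*sqrt (10)]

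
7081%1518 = 1009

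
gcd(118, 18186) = 2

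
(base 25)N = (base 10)23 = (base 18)15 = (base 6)35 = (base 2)10111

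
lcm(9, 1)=9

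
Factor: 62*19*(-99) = -1*2^1*3^2*11^1*19^1*31^1 = -116622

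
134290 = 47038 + 87252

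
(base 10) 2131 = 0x853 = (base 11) 1668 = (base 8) 4123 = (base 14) ac3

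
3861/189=20 + 3/7 ≈ 20.43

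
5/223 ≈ 0.0224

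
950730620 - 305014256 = 645716364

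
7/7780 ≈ 0.000900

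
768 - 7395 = -6627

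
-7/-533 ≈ 0.0131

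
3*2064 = 6192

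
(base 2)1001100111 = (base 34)i3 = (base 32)j7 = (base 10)615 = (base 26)nh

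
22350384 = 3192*7002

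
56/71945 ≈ 0.000778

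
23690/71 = 333+47/71 ≈ 333.66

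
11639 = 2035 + 9604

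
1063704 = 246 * 4324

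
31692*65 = 2059980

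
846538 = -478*(-1771)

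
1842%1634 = 208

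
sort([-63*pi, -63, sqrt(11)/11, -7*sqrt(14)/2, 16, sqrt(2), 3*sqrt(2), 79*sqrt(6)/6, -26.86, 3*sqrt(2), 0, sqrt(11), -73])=[-63*pi, -73, -63, -26.86, -7*sqrt(14)/2, 0, sqrt(11)/11, sqrt(2), sqrt(11), 3*sqrt(2), 3*sqrt(2), 16, 79*sqrt(6)/6]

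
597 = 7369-6772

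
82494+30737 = 113231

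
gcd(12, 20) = 4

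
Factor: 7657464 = 2^3*3^1*319061^1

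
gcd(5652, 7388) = 4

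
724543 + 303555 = 1028098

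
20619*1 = 20619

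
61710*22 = 1357620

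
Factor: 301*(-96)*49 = -1*2^5*3^1*7^3*43^1 = -1415904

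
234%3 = 0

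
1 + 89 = 90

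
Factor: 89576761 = 3373^1*26557^1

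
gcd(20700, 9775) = 575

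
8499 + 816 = 9315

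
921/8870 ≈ 0.104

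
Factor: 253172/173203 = 2^2*167^1*457^(-1) = 668/457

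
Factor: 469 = 7^1*67^1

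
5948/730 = 2974/365 ≈ 8.15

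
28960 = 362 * 80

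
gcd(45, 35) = 5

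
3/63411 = 1/21137 ≈ 0.0000473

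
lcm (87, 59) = 5133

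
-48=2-50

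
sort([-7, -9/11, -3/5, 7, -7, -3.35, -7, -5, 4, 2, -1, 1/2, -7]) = [-7, -7, -7, -7, -5, -3.35, -1, -9/11, -3/5, 1/2, 2, 4, 7]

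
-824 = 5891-6715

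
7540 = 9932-2392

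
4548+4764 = 9312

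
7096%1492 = 1128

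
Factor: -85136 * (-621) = 2^4 * 3^3 * 17^1 * 23^1 * 313^1 = 52869456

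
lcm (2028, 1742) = 135876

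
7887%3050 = 1787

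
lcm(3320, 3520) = 292160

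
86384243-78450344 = 7933899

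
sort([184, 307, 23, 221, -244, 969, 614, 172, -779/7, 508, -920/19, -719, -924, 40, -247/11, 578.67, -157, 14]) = [-924, -719, -244, -157, -779/7, -920/19, -247/11, 14, 23, 40, 172, 184, 221, 307, 508, 578.67, 614, 969]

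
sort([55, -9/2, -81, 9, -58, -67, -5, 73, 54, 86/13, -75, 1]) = [-81, -75, -67, -58, -5, -9/2, 1, 86/13, 9, 54, 55, 73]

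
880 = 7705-6825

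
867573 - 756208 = 111365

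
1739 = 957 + 782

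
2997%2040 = 957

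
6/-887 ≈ -0.00676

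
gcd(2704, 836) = 4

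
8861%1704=341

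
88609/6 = 14768 + 1/6 ≈ 14768.17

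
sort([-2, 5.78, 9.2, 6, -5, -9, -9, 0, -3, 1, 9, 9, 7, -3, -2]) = [-9, -9, -5, -3, -3, -2, -2, 0, 1, 5.78, 6, 7, 9, 9, 9.2]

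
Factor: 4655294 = 2^1 * 7^2 * 67^1 * 709^1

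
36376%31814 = 4562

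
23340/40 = 1167/2 = 583.50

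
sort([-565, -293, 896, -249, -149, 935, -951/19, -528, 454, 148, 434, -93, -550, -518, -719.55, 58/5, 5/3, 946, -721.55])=[-721.55, -719.55, -565, -550, -528, -518, -293, -249, -149, -93, -951/19, 5/3, 58/5, 148, 434, 454, 896, 935, 946]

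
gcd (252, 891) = 9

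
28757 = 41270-12513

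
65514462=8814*7433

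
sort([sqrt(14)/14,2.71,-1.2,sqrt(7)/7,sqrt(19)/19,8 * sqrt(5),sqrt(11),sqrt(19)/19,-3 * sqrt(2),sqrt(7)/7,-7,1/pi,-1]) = [-7,-3 * sqrt(2),-1.2,-1,sqrt(19)/19,sqrt(19)/19,sqrt(14)/14,1/pi,sqrt(7)/7,sqrt(7)/7,2.71,sqrt(11),8 * sqrt(5)]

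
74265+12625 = 86890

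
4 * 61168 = 244672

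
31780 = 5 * 6356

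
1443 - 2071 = -628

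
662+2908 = 3570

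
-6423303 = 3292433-9715736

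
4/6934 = 2/3467 ≈ 0.000577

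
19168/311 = 61 + 197/311 ≈ 61.63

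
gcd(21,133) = 7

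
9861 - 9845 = 16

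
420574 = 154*2731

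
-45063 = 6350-51413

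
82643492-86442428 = -3798936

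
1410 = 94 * 15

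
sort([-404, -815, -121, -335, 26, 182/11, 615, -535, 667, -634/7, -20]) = [-815, -535, -404, -335, -121, -634/7, -20, 182/11, 26, 615, 667]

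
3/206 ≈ 0.0146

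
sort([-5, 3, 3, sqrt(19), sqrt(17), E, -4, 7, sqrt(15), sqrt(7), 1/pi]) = [-5, -4, 1/pi, sqrt(7), E, 3, 3, sqrt(15), sqrt(17), sqrt(19), 7]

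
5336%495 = 386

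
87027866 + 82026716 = 169054582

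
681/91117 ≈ 0.00747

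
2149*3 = 6447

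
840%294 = 252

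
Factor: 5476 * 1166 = 2^3 * 11^1 * 37^2 * 53^1 = 6385016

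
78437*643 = 50434991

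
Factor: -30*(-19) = 2^1*3^1*5^1*19^1 = 570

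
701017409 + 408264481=1109281890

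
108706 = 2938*37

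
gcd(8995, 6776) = 7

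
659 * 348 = 229332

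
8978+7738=16716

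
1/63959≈0.0000156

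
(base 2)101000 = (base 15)2a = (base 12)34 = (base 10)40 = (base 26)1e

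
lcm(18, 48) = 144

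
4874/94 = 2437/47≈51.85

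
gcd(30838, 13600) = 34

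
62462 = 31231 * 2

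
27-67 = -40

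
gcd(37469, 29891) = 421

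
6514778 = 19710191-13195413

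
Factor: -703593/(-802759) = 3^3 * 11^1 * 23^1 * 103^1 * 802759^(-1) 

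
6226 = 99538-93312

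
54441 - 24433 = 30008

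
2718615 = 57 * 47695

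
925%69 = 28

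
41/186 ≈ 0.220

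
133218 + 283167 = 416385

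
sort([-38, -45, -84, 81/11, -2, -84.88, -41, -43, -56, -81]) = [-84.88, -84, -81, -56, -45, -43, -41, -38, -2, 81/11]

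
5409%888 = 81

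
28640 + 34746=63386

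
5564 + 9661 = 15225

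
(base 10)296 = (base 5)2141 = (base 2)100101000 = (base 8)450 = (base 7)602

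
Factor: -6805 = -1*5^1*1361^1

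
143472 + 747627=891099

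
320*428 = 136960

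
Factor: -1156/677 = -1 * 2^2 * 17^2 * 677^(-1) 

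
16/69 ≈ 0.232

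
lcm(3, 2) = 6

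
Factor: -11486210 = -1*2^1*5^1*1148621^1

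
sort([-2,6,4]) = [-2,4,6]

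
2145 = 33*65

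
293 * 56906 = 16673458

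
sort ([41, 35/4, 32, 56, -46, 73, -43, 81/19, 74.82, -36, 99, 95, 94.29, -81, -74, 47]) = [-81, -74, -46, -43, -36, 81/19, 35/4, 32, 41, 47, 56, 73, 74.82, 94.29, 95, 99]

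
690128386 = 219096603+471031783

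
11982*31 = 371442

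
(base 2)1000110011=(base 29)jc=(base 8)1063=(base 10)563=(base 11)472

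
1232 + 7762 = 8994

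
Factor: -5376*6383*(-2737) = 2^8*3^1*7^2*13^1*17^1*23^1*491^1 = 93920176896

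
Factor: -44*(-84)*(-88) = -1*2^7*3^1*7^1*11^2 = -325248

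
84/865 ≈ 0.0971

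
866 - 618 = 248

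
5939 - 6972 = -1033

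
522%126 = 18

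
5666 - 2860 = 2806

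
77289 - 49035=28254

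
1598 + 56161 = 57759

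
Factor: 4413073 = 7^1*19^1*33181^1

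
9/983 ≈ 0.00916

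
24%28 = 24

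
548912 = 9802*56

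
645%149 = 49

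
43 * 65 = 2795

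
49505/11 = 4500+5/11 ≈ 4500.45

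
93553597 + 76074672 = 169628269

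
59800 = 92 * 650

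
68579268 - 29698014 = 38881254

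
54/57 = 18/19 ≈ 0.947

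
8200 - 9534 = -1334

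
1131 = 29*39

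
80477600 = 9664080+70813520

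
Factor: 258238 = 2^1 * 129119^1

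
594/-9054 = -33/503 ≈ -0.0656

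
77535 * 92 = 7133220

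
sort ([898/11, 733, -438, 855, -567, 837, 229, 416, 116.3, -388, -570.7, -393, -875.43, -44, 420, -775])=[-875.43, -775, -570.7, -567, -438, -393, -388, -44, 898/11, 116.3, 229, 416, 420, 733, 837, 855]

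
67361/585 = 115 + 86/585 ≈ 115.15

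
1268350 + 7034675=8303025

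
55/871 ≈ 0.0631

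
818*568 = 464624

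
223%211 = 12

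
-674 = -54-620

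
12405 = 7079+5326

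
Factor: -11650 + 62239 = 3^2 * 7^1 * 11^1 * 73^1 = 50589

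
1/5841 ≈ 0.000171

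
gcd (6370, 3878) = 14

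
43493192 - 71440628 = -27947436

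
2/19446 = 1/9723 ≈ 0.000103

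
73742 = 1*73742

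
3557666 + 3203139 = 6760805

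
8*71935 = 575480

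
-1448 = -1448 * 1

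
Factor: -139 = -1*139^1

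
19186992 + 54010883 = 73197875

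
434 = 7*62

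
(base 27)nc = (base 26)o9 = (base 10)633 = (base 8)1171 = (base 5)10013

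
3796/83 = 45 + 61/83≈45.73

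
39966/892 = 44 + 359/446 ≈ 44.80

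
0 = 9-9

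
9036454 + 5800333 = 14836787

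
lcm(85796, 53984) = 4804576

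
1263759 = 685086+578673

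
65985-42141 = 23844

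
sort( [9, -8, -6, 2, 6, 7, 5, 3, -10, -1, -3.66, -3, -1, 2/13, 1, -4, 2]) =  [-10, -8, -6, -4, -3.66, -3, -1, -1, 2/13, 1, 2, 2, 3, 5, 6, 7, 9]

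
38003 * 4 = 152012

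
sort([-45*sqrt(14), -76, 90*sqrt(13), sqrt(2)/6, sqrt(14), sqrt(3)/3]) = [-45*sqrt(14), -76, sqrt(2)/6, sqrt(3)/3, sqrt(14), 90*sqrt(13)]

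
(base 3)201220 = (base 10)537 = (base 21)14c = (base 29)if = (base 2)1000011001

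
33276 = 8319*4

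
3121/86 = 36 + 25/86 ≈ 36.29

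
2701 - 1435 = 1266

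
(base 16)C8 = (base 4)3020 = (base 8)310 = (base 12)148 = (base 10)200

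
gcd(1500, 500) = 500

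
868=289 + 579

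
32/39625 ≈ 0.000808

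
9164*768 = 7037952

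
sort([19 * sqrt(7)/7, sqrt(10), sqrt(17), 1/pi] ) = [1/pi, sqrt(10), sqrt(17), 19 * sqrt(7)/7] 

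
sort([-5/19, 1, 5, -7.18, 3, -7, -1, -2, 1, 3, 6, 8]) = [-7.18, -7, -2, -1, -5/19, 1, 1, 3, 3, 5, 6, 8]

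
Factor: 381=3^1 * 127^1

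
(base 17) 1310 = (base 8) 13245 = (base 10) 5797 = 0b1011010100101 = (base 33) 5am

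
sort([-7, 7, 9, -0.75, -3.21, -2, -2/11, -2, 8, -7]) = [-7, -7, -3.21, -2, -2, -0.75, -2/11, 7, 8, 9]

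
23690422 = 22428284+1262138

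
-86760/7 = -12394 - 2/7 ≈ -12394.29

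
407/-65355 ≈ -0.00623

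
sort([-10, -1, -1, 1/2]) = [-10, -1, -1, 1/2]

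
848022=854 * 993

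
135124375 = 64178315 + 70946060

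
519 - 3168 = -2649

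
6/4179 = 2/1393 ≈ 0.00144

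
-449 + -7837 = -8286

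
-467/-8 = 58 + 3/8≈58.38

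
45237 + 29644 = 74881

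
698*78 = 54444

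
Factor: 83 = 83^1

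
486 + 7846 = 8332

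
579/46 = 12 + 27/46 ≈ 12.59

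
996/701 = 1 + 295/701 ≈ 1.42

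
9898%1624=154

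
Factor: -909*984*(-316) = 2^5*3^3*41^1*79^1*101^1 = 282648096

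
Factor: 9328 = 2^4*11^1*53^1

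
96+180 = 276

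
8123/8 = 1015 + 3/8 ≈ 1015.38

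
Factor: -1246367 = -1*1246367^1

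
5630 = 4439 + 1191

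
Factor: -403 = -1 * 13^1 * 31^1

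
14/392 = 1/28 ≈ 0.0357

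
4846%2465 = 2381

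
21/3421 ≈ 0.00614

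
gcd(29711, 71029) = 73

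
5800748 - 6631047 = -830299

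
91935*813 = 74743155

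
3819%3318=501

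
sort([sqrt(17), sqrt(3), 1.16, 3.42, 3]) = [1.16, sqrt(3), 3, 3.42, sqrt(17)]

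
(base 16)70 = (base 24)4g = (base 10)112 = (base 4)1300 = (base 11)a2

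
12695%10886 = 1809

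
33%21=12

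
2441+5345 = 7786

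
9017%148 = 137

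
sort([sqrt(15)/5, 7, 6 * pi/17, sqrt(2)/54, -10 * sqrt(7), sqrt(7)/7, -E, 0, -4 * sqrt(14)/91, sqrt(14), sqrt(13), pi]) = [-10 * sqrt(7), -E, -4 * sqrt(14)/91, 0, sqrt(2)/54, sqrt(7)/7, sqrt(15)/5, 6 * pi/17, pi, sqrt(13), sqrt(14), 7]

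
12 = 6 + 6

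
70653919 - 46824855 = 23829064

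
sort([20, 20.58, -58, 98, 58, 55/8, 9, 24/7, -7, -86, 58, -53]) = [-86, -58, -53, -7, 24/7, 55/8, 9, 20, 20.58, 58, 58, 98]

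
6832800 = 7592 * 900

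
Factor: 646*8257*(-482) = -1*2^2*17^1*19^1*23^1*241^1*359^1 = -2570998604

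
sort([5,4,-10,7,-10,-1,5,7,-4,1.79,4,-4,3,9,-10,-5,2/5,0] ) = [-10,-10,-10,-5,-4,-4,-1,0,2/5,1.79,3,4,4,5,5,7,7,9] 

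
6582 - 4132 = 2450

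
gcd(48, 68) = 4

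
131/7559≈0.0173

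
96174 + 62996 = 159170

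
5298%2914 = 2384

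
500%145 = 65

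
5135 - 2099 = 3036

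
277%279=277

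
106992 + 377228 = 484220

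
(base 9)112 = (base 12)78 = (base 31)2u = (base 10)92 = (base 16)5c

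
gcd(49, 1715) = 49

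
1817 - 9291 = -7474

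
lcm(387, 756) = 32508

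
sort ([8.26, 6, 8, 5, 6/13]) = [6/13, 5, 6, 8, 8.26]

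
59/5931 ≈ 0.00995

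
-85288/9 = -9476 - 4/9 ≈ -9476.44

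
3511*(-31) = -108841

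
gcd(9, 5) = 1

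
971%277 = 140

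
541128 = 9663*56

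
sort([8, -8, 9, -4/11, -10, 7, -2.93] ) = [-10, -8, -2.93, -4/11, 7, 8, 9] 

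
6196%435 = 106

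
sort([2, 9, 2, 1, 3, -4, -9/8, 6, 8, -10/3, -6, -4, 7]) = [-6, -4, -4, -10/3, -9/8, 1, 2, 2, 3, 6, 7, 8, 9]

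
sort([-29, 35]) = [-29, 35]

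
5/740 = 1/148 ≈ 0.00676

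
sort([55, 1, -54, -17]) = [-54, -17, 1, 55]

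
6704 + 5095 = 11799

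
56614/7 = 8087 + 5/7 ≈ 8087.71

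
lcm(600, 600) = 600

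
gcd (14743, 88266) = 1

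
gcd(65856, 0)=65856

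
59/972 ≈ 0.0607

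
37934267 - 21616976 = 16317291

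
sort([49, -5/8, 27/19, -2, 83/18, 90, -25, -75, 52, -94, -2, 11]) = [-94, -75, -25, -2, -2, -5/8, 27/19, 83/18, 11, 49, 52, 90]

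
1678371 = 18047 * 93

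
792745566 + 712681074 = 1505426640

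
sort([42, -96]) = [-96, 42]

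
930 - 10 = 920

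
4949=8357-3408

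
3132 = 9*348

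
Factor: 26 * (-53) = -1 * 2^1 * 13^1 * 53^1 = -1378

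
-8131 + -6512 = -14643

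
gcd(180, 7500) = 60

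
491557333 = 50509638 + 441047695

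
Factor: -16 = -1*2^4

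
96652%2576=1340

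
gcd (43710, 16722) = 6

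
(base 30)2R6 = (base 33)2D9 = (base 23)4LH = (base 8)5070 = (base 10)2616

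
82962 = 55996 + 26966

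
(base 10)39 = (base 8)47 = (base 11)36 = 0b100111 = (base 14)2b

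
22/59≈0.373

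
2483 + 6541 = 9024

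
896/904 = 112/113≈0.991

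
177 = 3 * 59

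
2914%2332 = 582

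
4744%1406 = 526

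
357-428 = -71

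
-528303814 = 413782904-942086718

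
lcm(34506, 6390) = 172530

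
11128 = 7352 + 3776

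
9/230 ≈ 0.0391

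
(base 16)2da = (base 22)1b4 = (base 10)730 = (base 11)604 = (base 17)28g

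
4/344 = 1/86 ≈ 0.0116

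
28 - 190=-162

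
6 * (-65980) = -395880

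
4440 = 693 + 3747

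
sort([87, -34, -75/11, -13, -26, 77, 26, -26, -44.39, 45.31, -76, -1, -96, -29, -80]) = [-96, -80, -76, -44.39, -34, -29, -26, -26, -13, -75/11, -1, 26, 45.31, 77, 87]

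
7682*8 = 61456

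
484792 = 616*787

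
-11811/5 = -2362-1/5 = -2362.20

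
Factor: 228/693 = 2^2*3^(-1)*7^(-1)*11^(-1)*19^1 = 76/231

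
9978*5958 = 59448924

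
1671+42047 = 43718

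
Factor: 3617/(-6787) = -1 * 11^(-1) * 617^(-1) * 3617^1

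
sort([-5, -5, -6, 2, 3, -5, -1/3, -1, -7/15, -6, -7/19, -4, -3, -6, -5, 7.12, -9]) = [-9, -6, -6, -6, -5, -5, -5, -5, -4, -3, -1, -7/15, -7/19, -1/3, 2, 3, 7.12]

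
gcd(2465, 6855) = 5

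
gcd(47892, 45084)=156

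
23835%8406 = 7023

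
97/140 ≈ 0.693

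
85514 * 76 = 6499064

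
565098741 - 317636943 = 247461798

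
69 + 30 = 99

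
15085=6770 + 8315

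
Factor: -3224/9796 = -1 * 2^1 * 13^1 * 79^(-1) = -26/79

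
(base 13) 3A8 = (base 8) 1205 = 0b1010000101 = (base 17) 23G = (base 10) 645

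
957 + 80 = 1037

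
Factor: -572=-1*2^2*11^1*13^1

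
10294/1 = 10294 = 10294.00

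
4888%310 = 238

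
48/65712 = 1/1369 ≈ 0.000730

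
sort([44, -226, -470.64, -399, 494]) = [-470.64, -399, -226, 44, 494]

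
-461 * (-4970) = 2291170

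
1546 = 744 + 802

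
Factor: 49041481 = 17^1*2884793^1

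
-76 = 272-348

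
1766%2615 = 1766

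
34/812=17/406 ≈ 0.0419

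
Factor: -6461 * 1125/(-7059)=3^1 * 5^3 * 7^1 * 71^1 * 181^(-1)=186375/181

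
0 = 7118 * 0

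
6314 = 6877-563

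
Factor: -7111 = -1*13^1*547^1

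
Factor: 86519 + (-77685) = 2^1 * 7^1 * 631^1 = 8834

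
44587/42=1061 + 25/42≈1061.60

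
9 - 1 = 8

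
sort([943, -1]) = [-1, 943]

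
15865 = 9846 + 6019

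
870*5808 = 5052960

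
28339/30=944 + 19/30 ≈ 944.63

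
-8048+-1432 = -9480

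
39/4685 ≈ 0.00832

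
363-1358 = -995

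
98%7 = 0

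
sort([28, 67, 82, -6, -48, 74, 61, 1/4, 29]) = [-48, -6, 1/4, 28, 29, 61, 67, 74, 82]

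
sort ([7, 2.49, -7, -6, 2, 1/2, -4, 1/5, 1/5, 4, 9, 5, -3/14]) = [-7, -6, -4, -3/14, 1/5, 1/5, 1/2, 2, 2.49, 4, 5, 7, 9]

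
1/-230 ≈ -0.00435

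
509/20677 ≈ 0.0246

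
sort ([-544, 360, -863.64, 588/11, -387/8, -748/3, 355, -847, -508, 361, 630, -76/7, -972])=[-972, -863.64, -847, -544, -508, -748/3, -387/8, -76/7, 588/11, 355, 360, 361, 630]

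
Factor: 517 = 11^1*47^1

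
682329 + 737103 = 1419432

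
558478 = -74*(-7547)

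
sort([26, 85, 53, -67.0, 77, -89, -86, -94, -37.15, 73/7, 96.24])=[-94, -89, -86, -67.0, -37.15, 73/7, 26, 53, 77, 85, 96.24]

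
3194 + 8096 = 11290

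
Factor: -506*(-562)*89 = 2^2*11^1*23^1*89^1*281^1 = 25309108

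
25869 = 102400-76531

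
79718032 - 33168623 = 46549409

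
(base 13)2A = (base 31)15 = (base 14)28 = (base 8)44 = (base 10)36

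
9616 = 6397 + 3219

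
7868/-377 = -20 - 328/377 ≈ -20.87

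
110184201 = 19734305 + 90449896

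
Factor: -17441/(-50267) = 7^(-1) * 43^(-1) * 107^1 * 163^1 * 167^(-1)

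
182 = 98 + 84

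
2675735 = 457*5855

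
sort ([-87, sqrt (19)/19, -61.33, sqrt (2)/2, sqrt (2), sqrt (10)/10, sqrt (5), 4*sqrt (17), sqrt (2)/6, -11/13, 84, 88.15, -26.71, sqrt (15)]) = [-87, -61.33, -26.71, -11/13, sqrt (19)/19, sqrt (2)/6, sqrt (10)/10, sqrt (2)/2, sqrt (2), sqrt (5), sqrt (15), 4*sqrt (17), 84, 88.15]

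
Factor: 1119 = 3^1*373^1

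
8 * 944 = 7552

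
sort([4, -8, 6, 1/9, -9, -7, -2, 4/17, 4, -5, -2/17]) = [-9, -8, -7, -5, -2, -2/17, 1/9, 4/17, 4, 4, 6]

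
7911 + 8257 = 16168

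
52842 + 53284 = 106126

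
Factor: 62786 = 2^1*31393^1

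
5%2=1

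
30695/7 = 4385 = 4385.00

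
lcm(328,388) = 31816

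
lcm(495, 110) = 990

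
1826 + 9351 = 11177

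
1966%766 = 434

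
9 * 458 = 4122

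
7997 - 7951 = 46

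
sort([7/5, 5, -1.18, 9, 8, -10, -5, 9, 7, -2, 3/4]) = [-10, -5, -2, -1.18, 3/4, 7/5, 5, 7, 8, 9, 9]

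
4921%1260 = 1141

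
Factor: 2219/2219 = 1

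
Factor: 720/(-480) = -1*2^(-1)*3^1 = -3/2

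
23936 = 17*1408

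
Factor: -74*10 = -1*2^2*5^1*37^1 = -740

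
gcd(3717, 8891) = 1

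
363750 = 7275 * 50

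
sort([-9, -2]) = [-9, -2]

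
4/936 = 1/234 ≈ 0.00427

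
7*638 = 4466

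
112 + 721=833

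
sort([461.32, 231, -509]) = [-509, 231, 461.32]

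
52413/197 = 266 + 11/197 ≈ 266.06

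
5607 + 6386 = 11993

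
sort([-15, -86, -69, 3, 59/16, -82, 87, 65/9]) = [-86, -82, -69, -15, 3, 59/16, 65/9, 87]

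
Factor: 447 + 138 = 3^2 * 5^1 * 13^1 = 585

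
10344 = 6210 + 4134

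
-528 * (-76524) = 40404672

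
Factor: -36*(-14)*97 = 2^3*3^2*7^1*97^1 = 48888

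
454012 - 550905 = -96893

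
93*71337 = 6634341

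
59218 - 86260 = -27042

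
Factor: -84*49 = -1*2^2*3^1*7^3 = -4116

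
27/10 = 2 + 7/10 = 2.70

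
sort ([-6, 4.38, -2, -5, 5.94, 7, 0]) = [-6, -5, -2, 0, 4.38, 5.94, 7]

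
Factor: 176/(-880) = -1*5^(-1) = -1/5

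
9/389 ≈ 0.0231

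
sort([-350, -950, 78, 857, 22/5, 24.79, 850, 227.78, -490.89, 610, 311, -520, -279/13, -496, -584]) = [-950, -584, -520, -496, -490.89, -350, -279/13, 22/5, 24.79, 78, 227.78, 311, 610, 850, 857]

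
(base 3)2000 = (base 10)54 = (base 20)2e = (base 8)66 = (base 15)39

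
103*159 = 16377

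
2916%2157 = 759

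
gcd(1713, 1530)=3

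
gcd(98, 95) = 1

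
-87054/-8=43527/4=10881.75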